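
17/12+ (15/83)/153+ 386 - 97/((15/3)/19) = 1593119/84660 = 18.82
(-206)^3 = -8741816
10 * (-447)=-4470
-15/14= -1.07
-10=-10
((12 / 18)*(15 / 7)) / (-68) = -5 / 238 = -0.02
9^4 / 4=6561 / 4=1640.25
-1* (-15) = 15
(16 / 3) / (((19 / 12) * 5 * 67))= 64 / 6365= 0.01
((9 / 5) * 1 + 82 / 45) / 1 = 163 / 45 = 3.62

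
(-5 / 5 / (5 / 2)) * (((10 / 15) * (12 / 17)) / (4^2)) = -1 / 85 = -0.01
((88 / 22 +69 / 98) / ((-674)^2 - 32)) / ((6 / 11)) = 5071 / 267095472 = 0.00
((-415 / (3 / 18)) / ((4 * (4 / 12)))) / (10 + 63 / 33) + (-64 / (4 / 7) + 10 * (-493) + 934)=-1117381 / 262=-4264.81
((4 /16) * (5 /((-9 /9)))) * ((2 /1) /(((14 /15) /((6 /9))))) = -25 /14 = -1.79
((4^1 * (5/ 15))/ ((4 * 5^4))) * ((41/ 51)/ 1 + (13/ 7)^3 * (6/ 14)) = 434582/ 229595625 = 0.00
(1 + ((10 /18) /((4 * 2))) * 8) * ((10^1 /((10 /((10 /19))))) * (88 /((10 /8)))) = 9856 /171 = 57.64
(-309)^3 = -29503629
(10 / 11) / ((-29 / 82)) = -820 / 319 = -2.57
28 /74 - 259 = -9569 /37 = -258.62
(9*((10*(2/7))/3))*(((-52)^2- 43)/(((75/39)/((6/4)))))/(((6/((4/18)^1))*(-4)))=-164.73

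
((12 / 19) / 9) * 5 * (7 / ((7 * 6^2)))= 5 / 513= 0.01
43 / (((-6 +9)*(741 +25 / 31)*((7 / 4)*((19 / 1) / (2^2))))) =5332 / 2293851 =0.00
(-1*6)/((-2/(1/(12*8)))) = 0.03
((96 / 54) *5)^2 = 6400 / 81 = 79.01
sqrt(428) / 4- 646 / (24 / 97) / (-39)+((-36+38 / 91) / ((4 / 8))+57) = sqrt(107) / 2+13301 / 252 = 57.95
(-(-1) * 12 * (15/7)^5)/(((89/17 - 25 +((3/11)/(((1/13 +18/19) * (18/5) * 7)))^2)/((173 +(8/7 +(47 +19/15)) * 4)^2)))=-290744539376294351106000/77152857905873617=-3768422.16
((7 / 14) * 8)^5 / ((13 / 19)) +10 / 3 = 58498 / 39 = 1499.95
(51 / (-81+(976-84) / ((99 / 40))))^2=25492401 / 765130921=0.03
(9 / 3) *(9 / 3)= 9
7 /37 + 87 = 3226 /37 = 87.19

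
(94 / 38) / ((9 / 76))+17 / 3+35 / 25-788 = -34202 / 45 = -760.04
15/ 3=5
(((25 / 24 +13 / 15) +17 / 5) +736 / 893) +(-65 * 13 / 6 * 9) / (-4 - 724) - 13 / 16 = 5296667 / 750120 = 7.06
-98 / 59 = -1.66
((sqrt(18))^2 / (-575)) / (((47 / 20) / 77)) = -5544 / 5405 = -1.03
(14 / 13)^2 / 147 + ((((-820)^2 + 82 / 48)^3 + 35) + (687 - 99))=710242823562998024212769 / 2336256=304008988553907630.08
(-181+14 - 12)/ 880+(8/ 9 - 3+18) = 15.69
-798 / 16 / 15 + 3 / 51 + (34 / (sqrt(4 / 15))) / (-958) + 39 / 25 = -5801 / 3400 - 17 *sqrt(15) / 958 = -1.77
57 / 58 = 0.98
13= 13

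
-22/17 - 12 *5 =-1042/17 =-61.29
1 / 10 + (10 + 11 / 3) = 413 / 30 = 13.77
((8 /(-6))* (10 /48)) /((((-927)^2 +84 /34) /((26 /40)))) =-221 /1051821720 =-0.00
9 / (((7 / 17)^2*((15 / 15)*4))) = 2601 / 196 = 13.27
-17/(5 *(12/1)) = -17/60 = -0.28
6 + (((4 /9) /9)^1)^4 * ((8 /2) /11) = 2841084610 /473513931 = 6.00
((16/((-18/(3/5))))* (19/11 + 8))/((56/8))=-856/1155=-0.74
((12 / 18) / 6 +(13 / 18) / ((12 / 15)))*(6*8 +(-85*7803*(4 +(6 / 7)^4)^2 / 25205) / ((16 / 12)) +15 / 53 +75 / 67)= -362.31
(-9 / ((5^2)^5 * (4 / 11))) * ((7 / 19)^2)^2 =-237699 / 5090664062500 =-0.00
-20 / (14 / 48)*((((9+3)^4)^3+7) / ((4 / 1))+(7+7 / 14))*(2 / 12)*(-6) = 1069932053795160 / 7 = 152847436256451.43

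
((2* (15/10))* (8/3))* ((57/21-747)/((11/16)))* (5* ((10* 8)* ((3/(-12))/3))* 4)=266752000/231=1154770.56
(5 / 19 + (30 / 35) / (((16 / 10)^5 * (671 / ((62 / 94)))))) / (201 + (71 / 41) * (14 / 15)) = 11125410980325 / 8563304143077376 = 0.00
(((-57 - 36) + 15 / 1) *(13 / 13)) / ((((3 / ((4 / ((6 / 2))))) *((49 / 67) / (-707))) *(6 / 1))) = 351884 / 63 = 5585.46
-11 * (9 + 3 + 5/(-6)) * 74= -27269/3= -9089.67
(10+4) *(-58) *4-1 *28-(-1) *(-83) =-3359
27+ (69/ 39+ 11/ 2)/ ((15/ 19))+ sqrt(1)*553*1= 76597/ 130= 589.21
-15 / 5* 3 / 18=-1 / 2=-0.50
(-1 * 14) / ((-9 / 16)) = 224 / 9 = 24.89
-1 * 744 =-744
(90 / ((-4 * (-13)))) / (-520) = -9 / 2704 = -0.00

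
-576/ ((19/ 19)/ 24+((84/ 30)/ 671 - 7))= 46379520/ 559949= 82.83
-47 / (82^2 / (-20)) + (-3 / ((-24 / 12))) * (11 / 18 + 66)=2018339 / 20172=100.06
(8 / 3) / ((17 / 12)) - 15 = -13.12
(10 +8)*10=180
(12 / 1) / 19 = 12 / 19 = 0.63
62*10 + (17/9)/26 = 145097/234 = 620.07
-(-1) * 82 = 82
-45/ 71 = -0.63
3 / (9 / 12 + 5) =12 / 23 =0.52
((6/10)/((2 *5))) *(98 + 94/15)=782/125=6.26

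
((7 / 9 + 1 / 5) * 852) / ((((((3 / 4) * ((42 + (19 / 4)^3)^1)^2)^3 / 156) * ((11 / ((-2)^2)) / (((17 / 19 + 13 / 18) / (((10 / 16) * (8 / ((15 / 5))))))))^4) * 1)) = 388742479850417960870003867648 / 897620576227854831004767552177122728125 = 0.00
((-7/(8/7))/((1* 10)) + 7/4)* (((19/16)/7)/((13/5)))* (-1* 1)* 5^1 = -95/256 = -0.37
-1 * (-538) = 538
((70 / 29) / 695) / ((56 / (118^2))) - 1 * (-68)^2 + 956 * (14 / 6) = -28932137 / 12093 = -2392.47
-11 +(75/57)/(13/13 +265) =-55569/5054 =-11.00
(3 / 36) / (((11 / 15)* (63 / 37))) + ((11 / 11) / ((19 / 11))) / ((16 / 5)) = 52175 / 210672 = 0.25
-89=-89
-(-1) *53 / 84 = 53 / 84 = 0.63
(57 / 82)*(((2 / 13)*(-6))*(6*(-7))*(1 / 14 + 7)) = 101574 / 533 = 190.57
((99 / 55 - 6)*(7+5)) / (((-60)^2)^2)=-7 / 1800000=-0.00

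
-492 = -492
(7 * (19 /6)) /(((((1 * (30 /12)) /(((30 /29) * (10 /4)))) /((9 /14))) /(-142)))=-60705 /29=-2093.28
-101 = -101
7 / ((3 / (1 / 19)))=7 / 57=0.12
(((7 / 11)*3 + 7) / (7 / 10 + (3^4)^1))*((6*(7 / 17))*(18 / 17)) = 740880 / 2597243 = 0.29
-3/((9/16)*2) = -8/3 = -2.67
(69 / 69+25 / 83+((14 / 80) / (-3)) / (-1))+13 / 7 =224267 / 69720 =3.22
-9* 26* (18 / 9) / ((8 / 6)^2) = -1053 / 4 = -263.25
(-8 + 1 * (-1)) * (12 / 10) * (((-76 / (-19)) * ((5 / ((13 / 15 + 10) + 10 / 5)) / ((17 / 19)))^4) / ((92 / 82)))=-3651716595937500 / 2665340862624983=-1.37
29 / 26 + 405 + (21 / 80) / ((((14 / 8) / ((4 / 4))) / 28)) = 53341 / 130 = 410.32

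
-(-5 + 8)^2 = -9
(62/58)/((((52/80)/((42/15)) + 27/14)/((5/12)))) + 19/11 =20353/10527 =1.93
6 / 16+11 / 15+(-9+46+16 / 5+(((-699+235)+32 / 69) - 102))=-1446869 / 2760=-524.23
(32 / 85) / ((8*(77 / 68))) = 0.04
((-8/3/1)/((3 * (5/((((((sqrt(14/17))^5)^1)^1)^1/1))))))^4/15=1184787066781696/124002524820430209375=0.00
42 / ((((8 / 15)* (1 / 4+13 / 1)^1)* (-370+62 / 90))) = -14175 / 880807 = -0.02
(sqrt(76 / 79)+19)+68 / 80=2 * sqrt(1501) / 79+397 / 20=20.83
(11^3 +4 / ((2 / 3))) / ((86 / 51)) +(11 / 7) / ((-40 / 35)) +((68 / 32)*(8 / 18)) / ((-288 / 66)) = 791.28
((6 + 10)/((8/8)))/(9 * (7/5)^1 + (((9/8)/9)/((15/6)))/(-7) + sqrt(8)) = 3949120/2951369-627200 * sqrt(2)/2951369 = 1.04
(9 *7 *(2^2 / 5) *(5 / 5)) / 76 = 63 / 95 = 0.66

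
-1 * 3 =-3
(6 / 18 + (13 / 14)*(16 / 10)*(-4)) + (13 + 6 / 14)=821 / 105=7.82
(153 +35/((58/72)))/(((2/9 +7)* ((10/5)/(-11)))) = -564003/3770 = -149.60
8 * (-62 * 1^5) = -496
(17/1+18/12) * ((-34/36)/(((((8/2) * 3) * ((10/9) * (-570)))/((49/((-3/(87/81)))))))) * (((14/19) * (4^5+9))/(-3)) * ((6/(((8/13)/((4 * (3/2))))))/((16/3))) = 84020727427/748569600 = 112.24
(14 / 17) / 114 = 0.01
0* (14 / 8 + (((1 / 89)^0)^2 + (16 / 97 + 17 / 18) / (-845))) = 0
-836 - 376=-1212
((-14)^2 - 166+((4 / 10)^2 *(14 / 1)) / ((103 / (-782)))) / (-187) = -33458 / 481525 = -0.07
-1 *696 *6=-4176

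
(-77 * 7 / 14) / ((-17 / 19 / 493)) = 42427 / 2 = 21213.50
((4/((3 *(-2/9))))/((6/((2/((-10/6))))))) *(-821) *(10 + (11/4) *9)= -342357/10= -34235.70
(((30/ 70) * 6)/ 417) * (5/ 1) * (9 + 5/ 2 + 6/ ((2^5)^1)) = 0.36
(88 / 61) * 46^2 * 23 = 4282784 / 61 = 70209.57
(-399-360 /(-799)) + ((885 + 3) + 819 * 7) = 4971738 /799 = 6222.45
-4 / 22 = -2 / 11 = -0.18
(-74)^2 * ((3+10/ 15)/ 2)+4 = 10043.33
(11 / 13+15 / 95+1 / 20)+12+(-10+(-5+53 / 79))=-497607 / 390260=-1.28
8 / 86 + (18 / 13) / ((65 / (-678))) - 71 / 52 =-2284013 / 145340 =-15.71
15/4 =3.75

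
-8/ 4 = -2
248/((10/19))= 2356/5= 471.20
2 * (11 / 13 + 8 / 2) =126 / 13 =9.69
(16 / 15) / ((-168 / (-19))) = 38 / 315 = 0.12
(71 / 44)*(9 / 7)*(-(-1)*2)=639 / 154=4.15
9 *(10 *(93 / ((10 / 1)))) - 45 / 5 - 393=435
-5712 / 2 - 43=-2899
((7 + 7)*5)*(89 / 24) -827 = -6809 / 12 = -567.42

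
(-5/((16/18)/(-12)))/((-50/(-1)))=27/20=1.35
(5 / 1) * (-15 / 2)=-75 / 2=-37.50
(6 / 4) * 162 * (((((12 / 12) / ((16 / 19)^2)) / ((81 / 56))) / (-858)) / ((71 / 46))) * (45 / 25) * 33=-1569267 / 147680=-10.63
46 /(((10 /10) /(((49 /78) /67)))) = 1127 /2613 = 0.43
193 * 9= 1737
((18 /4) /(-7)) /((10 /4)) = -9 /35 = -0.26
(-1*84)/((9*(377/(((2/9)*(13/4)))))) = -0.02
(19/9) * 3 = 19/3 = 6.33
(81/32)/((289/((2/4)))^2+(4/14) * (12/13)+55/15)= 0.00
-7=-7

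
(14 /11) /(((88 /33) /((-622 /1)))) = -6531 /22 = -296.86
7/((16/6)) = 21/8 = 2.62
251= 251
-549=-549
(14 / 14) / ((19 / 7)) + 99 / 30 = 3.67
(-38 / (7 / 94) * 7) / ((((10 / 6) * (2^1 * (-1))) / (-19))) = -101802 / 5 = -20360.40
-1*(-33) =33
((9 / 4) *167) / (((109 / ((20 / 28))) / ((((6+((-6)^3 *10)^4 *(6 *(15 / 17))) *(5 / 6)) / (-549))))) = -430724383245.88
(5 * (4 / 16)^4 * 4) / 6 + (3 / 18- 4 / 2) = -233 / 128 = -1.82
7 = 7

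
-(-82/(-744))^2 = -1681/138384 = -0.01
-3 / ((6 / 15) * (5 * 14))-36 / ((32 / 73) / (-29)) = 133365 / 56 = 2381.52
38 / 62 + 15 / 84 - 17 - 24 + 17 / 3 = -89947 / 2604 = -34.54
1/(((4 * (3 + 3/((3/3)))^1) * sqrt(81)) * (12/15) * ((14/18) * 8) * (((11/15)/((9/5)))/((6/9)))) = 15/9856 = 0.00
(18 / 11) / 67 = 0.02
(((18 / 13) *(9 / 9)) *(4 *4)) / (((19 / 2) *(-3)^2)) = 64 / 247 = 0.26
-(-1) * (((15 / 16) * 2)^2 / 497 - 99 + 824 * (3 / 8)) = 6679905 / 31808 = 210.01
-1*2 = -2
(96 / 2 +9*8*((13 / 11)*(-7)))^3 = -218602381824 / 1331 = -164239204.98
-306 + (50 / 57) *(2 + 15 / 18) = -51901 / 171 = -303.51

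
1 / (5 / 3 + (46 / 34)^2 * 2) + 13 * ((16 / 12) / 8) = 65249 / 27714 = 2.35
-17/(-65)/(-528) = -17/34320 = -0.00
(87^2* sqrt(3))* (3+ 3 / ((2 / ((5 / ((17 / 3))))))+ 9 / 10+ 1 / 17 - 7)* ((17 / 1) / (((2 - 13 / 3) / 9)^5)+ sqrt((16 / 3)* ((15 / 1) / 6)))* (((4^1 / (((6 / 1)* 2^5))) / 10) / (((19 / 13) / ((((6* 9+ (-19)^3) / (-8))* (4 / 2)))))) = -3258679047* sqrt(10) / 51680+ 46758482588251629* sqrt(3) / 102186560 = 792351673.38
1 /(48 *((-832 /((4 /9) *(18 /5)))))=-1 /24960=-0.00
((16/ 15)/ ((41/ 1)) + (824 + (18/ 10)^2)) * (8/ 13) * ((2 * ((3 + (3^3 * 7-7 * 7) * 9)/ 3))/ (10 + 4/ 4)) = 17135326448/ 439725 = 38968.28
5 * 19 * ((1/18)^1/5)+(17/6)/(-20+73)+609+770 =658312/477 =1380.11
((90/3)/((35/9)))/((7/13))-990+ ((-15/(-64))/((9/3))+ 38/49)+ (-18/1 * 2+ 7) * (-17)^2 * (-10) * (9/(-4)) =-594420395/3136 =-189547.32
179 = 179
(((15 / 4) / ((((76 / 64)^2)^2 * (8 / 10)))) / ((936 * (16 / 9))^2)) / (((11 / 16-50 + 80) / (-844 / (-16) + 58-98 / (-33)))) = 375275 / 118952968849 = 0.00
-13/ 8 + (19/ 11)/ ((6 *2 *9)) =-3823/ 2376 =-1.61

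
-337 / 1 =-337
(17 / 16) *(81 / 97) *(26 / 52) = 1377 / 3104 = 0.44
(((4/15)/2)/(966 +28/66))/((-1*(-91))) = 11/7255430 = 0.00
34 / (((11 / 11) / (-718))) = -24412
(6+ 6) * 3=36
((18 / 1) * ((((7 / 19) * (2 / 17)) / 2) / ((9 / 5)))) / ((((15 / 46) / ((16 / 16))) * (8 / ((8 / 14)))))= 46 / 969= 0.05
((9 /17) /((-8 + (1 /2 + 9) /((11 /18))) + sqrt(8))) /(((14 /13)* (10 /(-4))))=-106821 /3522995 + 28314* sqrt(2) /3522995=-0.02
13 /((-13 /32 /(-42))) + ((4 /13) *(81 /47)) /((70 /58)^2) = 1006222884 /748475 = 1344.36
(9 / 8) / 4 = 9 / 32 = 0.28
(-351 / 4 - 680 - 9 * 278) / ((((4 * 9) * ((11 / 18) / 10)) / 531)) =-3156795 / 4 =-789198.75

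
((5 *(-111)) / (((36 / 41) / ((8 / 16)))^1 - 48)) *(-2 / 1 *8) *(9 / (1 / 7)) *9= -8601390 / 79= -108878.35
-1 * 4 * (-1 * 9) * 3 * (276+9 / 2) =30294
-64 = -64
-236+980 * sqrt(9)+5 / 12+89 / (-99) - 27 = 2676.52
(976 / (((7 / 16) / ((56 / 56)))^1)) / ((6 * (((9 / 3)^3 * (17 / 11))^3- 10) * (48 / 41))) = 26630648 / 6091423947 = 0.00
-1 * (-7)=7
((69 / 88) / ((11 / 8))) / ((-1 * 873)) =-23 / 35211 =-0.00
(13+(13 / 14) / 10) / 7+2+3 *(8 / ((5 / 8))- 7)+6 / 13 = 55373 / 2548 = 21.73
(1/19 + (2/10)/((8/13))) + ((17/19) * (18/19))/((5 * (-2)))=4229/14440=0.29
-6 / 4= -3 / 2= -1.50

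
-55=-55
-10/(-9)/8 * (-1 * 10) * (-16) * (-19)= -3800/9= -422.22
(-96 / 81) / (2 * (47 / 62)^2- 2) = 61504 / 44145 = 1.39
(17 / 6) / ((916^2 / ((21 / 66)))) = 0.00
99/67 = 1.48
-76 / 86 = -38 / 43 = -0.88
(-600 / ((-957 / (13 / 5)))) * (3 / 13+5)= 2720 / 319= 8.53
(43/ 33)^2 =1849/ 1089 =1.70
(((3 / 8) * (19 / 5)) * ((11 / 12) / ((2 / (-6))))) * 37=-23199 / 160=-144.99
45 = 45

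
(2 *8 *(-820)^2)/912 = 672400/57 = 11796.49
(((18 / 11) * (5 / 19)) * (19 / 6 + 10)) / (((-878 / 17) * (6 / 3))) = -20145 / 367004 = -0.05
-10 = -10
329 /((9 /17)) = 5593 /9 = 621.44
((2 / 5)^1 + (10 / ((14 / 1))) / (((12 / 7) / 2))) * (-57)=-703 / 10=-70.30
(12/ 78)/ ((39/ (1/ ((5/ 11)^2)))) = 242/ 12675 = 0.02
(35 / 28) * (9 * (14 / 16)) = 315 / 32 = 9.84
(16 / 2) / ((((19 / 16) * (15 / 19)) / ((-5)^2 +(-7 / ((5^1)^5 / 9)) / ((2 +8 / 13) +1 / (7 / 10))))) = 229954136 / 1078125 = 213.29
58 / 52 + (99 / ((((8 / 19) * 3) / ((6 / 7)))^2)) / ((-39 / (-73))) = 881017 / 10192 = 86.44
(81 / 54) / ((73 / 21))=63 / 146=0.43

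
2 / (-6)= -1 / 3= -0.33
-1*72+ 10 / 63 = -4526 / 63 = -71.84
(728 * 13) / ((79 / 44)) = 416416 / 79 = 5271.09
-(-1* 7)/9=7/9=0.78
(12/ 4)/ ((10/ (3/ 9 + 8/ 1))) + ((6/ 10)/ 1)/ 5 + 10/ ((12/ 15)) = 378/ 25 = 15.12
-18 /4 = -9 /2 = -4.50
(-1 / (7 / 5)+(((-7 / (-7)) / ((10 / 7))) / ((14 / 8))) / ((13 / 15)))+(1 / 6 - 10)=-10.09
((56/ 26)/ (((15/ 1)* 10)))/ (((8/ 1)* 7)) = 1/ 3900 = 0.00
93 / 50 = 1.86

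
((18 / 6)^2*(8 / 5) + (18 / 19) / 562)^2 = 147804109209 / 712623025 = 207.41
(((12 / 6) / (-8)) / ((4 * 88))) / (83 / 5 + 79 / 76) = -95 / 2359456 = -0.00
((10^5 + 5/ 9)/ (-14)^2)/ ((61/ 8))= 1800010/ 26901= 66.91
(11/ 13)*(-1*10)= -110/ 13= -8.46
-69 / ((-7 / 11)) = 759 / 7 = 108.43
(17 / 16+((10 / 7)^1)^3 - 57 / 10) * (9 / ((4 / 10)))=-425277 / 10976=-38.75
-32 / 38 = -16 / 19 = -0.84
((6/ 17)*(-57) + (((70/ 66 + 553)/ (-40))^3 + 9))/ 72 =-1630405336987/ 43986888000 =-37.07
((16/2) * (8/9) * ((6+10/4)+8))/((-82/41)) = -176/3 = -58.67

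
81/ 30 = 27/ 10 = 2.70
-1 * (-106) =106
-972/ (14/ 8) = -3888/ 7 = -555.43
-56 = -56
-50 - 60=-110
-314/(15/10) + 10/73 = -45814/219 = -209.20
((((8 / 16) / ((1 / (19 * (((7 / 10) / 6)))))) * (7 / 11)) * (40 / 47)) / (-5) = -931 / 7755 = -0.12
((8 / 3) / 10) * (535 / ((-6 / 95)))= -20330 / 9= -2258.89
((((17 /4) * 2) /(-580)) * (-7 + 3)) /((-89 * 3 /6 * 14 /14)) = -17 /12905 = -0.00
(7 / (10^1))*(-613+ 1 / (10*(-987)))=-6050311 / 14100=-429.10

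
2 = 2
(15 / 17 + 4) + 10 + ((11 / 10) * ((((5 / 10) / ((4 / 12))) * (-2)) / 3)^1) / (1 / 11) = 473 / 170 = 2.78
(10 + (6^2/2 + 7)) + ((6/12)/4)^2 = 2241/64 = 35.02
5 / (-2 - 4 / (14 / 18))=-7 / 10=-0.70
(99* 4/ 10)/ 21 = 66/ 35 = 1.89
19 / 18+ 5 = 109 / 18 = 6.06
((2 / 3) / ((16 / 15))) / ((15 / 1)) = 1 / 24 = 0.04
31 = 31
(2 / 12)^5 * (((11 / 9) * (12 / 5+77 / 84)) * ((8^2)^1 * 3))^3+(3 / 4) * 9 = 5371005432853 / 88573500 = 60638.97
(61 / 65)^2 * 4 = 14884 / 4225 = 3.52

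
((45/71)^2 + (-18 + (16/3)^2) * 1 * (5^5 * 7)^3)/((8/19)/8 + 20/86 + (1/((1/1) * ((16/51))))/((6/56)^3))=810477174523928759215/19214079001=42181421991.75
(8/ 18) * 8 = 32/ 9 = 3.56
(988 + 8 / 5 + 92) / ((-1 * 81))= -5408 / 405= -13.35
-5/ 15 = -0.33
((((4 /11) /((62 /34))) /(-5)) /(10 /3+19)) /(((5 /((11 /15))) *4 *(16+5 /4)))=-68 /17914125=-0.00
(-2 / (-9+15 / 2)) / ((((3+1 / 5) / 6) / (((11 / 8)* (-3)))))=-165 / 16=-10.31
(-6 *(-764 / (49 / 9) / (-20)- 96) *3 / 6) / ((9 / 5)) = 148.31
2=2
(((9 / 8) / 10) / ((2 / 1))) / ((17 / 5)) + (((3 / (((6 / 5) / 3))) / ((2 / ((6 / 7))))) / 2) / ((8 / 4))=0.82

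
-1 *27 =-27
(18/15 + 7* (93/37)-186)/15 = -10311/925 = -11.15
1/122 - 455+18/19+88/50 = -26209883/57950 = -452.28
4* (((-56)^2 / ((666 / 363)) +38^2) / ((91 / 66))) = 2369312 / 259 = 9147.92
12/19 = 0.63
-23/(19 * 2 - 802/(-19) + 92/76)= -0.28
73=73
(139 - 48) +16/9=835/9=92.78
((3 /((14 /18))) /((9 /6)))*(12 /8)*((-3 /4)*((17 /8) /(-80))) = 1377 /17920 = 0.08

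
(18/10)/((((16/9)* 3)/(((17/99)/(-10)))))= -51/8800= -0.01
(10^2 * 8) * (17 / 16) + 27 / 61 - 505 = 345.44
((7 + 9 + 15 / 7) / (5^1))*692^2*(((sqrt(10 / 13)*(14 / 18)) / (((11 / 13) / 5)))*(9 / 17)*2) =121631456*sqrt(130) / 187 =7416106.79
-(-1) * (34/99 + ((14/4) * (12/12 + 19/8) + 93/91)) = 1899517/144144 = 13.18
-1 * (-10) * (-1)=-10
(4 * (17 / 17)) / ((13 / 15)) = 60 / 13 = 4.62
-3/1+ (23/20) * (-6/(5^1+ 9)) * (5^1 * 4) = -90/7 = -12.86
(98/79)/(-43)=-98/3397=-0.03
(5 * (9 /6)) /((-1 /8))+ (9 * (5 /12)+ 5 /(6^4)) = -56.25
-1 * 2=-2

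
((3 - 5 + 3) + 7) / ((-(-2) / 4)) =16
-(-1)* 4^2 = 16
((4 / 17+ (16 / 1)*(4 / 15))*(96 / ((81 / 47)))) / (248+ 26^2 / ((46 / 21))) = 19855808 / 44070885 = 0.45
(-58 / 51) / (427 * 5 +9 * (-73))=-29 / 37689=-0.00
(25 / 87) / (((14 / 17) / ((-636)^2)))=28651800 / 203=141141.87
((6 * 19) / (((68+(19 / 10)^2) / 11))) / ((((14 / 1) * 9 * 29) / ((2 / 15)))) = 760 / 1189377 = 0.00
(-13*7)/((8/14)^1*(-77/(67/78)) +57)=-6097/387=-15.75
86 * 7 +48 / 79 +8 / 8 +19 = 49186 / 79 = 622.61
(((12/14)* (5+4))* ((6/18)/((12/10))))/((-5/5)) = -15/7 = -2.14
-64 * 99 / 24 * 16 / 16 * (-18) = 4752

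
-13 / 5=-2.60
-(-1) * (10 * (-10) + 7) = -93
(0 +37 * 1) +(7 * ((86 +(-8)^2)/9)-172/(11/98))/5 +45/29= -1170352/4785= -244.59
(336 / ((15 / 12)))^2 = 1806336 / 25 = 72253.44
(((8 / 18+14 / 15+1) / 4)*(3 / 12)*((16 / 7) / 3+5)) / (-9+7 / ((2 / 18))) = 0.02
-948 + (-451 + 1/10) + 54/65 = -181749/130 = -1398.07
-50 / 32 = -25 / 16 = -1.56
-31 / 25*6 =-7.44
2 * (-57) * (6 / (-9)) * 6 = 456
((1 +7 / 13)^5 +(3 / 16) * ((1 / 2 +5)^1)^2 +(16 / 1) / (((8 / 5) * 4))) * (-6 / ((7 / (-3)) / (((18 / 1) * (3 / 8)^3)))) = 872582904693 / 21291425792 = 40.98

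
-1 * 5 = -5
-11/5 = -2.20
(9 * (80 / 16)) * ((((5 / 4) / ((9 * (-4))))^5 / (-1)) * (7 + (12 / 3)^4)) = 4109375 / 6879707136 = 0.00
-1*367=-367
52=52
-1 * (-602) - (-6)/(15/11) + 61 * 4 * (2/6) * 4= 13976/15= 931.73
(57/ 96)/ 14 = 19/ 448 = 0.04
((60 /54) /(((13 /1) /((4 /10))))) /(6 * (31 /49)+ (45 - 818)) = -196 /4409847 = -0.00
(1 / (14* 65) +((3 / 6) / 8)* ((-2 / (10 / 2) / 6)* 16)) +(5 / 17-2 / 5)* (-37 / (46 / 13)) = 555914 / 533715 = 1.04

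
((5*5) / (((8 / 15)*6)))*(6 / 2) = 375 / 16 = 23.44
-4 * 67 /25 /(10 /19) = -2546 /125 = -20.37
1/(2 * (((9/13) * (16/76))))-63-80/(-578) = -59.43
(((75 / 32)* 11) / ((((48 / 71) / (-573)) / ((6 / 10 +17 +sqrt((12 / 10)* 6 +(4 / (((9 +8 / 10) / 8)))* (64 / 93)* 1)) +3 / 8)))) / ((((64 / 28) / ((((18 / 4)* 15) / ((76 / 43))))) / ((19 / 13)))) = -11231716.01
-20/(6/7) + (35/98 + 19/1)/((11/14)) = 43/33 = 1.30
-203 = -203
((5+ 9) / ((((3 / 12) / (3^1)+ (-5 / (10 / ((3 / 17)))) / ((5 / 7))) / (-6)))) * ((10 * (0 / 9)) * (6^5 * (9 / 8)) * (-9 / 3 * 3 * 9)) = 0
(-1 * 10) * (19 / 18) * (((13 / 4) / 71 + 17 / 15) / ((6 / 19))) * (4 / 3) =-1813303 / 34506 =-52.55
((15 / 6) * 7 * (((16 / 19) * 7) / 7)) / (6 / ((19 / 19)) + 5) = 280 / 209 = 1.34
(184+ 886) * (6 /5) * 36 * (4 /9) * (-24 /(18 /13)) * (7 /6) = -1246336 /3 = -415445.33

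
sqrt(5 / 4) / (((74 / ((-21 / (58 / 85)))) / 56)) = -12495 * sqrt(5) / 1073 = -26.04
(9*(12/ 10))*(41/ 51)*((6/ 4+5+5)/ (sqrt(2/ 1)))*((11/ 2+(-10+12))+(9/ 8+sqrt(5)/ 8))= 628.68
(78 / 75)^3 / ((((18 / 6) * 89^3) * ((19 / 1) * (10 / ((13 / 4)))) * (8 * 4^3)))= 28561 / 1607329320000000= 0.00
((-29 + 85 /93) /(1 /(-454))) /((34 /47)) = 27867428 /1581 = 17626.46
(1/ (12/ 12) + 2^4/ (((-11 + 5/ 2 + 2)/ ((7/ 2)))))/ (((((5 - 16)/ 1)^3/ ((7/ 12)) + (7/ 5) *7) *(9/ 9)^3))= 3465/ 1033721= 0.00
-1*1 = -1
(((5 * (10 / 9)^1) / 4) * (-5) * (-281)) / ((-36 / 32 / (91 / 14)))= -913250 / 81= -11274.69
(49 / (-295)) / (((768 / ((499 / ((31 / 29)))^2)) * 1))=-10261082209 / 217724160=-47.13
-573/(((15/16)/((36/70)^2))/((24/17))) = -228.22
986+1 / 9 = 8875 / 9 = 986.11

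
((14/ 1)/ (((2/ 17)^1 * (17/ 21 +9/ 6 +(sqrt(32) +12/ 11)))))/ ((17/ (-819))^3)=2791051858621026/ 1260666263 - 3283172396391888 * sqrt(2)/ 1260666263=-1469108.14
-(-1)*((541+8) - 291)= 258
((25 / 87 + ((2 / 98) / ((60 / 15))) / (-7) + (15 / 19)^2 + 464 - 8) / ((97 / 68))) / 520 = 334703344289 / 543369994440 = 0.62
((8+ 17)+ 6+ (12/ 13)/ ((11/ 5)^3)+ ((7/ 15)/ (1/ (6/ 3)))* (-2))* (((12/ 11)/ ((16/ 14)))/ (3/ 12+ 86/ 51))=5414912454/ 375907675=14.40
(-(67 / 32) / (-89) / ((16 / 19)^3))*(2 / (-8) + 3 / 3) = 1378659 / 46661632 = 0.03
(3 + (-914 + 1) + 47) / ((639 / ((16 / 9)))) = -13808 / 5751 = -2.40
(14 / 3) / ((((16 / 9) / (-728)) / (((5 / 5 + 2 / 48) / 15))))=-3185 / 24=-132.71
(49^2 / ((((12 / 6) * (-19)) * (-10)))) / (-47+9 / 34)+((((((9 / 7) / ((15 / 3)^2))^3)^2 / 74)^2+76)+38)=2218650965238666513944890298766623803 / 19484958351717685937881469726562500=113.86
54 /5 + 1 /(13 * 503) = 353111 /32695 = 10.80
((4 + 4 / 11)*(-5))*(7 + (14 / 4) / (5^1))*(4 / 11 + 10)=-19152 / 11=-1741.09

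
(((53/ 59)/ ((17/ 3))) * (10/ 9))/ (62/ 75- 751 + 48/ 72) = -13250/ 56381639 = -0.00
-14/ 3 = -4.67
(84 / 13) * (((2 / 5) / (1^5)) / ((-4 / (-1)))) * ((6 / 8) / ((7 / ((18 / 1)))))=81 / 65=1.25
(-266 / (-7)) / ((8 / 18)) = 171 / 2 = 85.50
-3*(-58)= 174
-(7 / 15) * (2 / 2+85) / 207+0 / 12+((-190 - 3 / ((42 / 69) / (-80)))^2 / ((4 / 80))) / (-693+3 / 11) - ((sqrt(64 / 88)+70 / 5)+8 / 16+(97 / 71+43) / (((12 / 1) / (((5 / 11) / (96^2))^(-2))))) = -4170146873546586257 / 2743782930 - 2 * sqrt(22) / 11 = -1519853057.72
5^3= 125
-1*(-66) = 66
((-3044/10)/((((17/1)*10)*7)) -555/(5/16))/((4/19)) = -100402859/11900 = -8437.22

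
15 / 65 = 3 / 13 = 0.23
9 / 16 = 0.56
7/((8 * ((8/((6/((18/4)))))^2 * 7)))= 1/288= 0.00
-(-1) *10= 10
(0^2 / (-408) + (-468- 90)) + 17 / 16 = -8911 / 16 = -556.94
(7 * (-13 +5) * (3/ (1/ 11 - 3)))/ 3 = 77/ 4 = 19.25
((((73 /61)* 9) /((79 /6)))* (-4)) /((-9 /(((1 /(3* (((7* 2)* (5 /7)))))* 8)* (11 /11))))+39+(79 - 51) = 1616701 /24095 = 67.10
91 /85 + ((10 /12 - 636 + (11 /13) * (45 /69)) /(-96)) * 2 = 104608607 /7319520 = 14.29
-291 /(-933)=97 /311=0.31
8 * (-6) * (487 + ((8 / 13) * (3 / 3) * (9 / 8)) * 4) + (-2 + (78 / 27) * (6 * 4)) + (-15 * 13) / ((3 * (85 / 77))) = -15580813 / 663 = -23500.47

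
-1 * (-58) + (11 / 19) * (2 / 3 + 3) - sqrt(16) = 56.12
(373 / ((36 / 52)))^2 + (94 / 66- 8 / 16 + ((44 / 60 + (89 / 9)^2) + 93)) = 2588122819 / 8910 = 290473.94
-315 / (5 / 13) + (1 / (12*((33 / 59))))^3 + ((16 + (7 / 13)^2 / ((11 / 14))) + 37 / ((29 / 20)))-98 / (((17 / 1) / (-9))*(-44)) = -4026803132183233 / 5173913714112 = -778.29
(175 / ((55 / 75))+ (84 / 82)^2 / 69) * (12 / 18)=67664562 / 425293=159.10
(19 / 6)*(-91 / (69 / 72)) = -6916 / 23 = -300.70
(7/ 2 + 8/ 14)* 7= 57/ 2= 28.50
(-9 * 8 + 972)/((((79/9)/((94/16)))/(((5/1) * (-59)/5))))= -5615325/158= -35540.03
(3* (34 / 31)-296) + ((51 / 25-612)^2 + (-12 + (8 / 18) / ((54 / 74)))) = 1750231819783 / 4708125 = 371747.10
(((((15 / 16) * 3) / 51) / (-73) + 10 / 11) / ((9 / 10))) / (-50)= -39679 / 1965744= -0.02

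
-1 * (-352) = 352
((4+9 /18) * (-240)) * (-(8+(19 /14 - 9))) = 2700 /7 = 385.71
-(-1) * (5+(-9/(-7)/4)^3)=110489/21952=5.03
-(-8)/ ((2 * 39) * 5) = 4/ 195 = 0.02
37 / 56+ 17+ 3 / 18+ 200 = 36595 / 168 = 217.83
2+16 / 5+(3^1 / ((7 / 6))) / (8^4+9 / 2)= 1492762 / 287035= 5.20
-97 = -97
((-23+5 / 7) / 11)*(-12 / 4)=468 / 77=6.08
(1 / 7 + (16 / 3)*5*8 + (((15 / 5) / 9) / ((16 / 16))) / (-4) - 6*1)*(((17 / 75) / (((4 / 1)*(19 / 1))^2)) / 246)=98719 / 2983881600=0.00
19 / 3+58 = 193 / 3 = 64.33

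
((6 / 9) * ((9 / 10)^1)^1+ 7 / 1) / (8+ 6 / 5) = 19 / 23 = 0.83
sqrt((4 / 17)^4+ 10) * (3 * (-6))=-18 * sqrt(835466) / 289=-56.93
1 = 1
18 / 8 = 9 / 4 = 2.25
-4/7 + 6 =38/7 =5.43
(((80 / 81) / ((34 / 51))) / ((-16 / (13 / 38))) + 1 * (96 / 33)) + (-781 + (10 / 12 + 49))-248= -22036801 / 22572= -976.29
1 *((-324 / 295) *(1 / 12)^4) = -1 / 18880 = -0.00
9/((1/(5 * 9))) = 405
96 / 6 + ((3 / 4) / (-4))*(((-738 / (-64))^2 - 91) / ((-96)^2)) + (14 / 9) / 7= 2449344605 / 150994944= 16.22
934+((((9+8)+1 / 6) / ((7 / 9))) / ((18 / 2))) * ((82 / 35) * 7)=102293 / 105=974.22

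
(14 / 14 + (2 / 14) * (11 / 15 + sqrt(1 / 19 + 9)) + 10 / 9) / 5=2 * sqrt(817) / 665 + 698 / 1575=0.53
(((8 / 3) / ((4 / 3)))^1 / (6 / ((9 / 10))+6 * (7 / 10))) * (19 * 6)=20.98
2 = 2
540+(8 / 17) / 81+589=1554641 / 1377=1129.01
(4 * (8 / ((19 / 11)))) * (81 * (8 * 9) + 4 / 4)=108064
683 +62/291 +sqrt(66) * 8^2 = 64 * sqrt(66) +198815/291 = 1203.15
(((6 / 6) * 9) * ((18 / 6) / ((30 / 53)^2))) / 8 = 8427 / 800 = 10.53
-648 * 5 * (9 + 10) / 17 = -61560 / 17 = -3621.18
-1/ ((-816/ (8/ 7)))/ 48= 1/ 34272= 0.00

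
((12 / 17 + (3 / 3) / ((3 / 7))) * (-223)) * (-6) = 69130 / 17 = 4066.47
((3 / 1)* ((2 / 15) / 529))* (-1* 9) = -18 / 2645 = -0.01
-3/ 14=-0.21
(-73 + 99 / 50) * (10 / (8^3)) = -3551 / 2560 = -1.39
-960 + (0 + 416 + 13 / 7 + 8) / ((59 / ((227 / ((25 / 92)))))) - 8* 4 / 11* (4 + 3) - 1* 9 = 572440269 / 113575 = 5040.20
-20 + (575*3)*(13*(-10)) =-224270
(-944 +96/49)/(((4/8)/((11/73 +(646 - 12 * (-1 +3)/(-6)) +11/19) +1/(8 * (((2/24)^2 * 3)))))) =-84092810880/67963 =-1237332.24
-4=-4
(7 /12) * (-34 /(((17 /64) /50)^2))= -35840000 /51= -702745.10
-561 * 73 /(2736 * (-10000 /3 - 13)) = 13651 /3051856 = 0.00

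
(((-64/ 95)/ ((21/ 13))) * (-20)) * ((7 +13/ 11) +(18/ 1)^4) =1281086976/ 1463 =875657.54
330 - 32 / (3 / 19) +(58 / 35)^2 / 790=184845296 / 1451625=127.34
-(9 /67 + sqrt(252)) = -6 * sqrt(7) - 9 /67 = -16.01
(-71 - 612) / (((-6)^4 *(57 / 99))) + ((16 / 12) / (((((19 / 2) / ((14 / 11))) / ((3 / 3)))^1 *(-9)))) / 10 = -138037 / 150480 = -0.92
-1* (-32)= 32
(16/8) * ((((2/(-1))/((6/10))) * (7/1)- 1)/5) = -146/15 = -9.73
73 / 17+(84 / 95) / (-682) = 2364121 / 550715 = 4.29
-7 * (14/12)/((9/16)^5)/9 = -25690112/1594323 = -16.11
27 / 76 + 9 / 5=819 / 380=2.16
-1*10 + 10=0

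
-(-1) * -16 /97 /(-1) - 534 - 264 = -77390 /97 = -797.84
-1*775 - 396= -1171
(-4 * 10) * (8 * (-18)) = 5760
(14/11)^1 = 14/11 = 1.27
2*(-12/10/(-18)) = 2/15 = 0.13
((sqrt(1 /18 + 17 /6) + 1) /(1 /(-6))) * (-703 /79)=4218 /79 + 1406 * sqrt(26) /79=144.14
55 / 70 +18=263 / 14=18.79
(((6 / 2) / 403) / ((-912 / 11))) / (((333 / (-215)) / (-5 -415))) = -82775 / 3399708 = -0.02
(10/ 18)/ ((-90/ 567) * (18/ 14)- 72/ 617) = -151165/ 87282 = -1.73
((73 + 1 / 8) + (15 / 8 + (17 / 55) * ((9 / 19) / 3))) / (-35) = -78426 / 36575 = -2.14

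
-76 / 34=-38 / 17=-2.24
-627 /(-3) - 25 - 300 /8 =293 /2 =146.50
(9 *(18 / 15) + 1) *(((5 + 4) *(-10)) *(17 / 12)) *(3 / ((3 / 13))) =-39117 / 2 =-19558.50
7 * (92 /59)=644 /59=10.92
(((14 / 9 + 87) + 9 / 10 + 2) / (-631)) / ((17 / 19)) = -156389 / 965430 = -0.16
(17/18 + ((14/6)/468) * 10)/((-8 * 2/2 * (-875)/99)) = 3839/273000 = 0.01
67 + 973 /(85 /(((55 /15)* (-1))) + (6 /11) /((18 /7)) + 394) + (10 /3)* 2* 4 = 3536891 /36732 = 96.29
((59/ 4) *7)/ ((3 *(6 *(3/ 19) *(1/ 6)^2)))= 7847/ 6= 1307.83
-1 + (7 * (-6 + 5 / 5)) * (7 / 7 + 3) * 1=-141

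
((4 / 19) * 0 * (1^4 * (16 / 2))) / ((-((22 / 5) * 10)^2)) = 0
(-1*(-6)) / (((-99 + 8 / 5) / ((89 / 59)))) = -2670 / 28733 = -0.09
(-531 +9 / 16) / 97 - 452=-709991 / 1552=-457.47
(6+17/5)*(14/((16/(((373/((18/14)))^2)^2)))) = 15290559788006489/262440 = 58263068846.24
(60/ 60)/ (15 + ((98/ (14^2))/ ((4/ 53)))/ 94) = 752/ 11333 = 0.07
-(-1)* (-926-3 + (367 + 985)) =423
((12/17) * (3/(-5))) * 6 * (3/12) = -54/85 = -0.64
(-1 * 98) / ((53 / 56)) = -5488 / 53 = -103.55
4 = 4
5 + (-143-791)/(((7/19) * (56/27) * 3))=-78877/196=-402.43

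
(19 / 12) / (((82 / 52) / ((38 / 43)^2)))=178334 / 227427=0.78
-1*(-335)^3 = 37595375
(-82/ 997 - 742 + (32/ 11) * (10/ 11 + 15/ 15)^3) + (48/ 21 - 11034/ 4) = -710772172727/ 204359078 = -3478.06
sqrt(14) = 3.74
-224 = -224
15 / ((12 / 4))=5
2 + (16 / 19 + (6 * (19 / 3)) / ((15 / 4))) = 3698 / 285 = 12.98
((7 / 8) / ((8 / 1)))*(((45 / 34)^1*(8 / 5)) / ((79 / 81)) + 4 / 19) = 53179 / 204136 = 0.26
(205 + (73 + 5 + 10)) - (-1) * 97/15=4492/15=299.47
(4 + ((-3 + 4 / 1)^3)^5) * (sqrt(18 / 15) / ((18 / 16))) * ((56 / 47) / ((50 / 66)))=4928 * sqrt(30) / 3525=7.66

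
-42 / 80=-21 / 40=-0.52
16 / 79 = 0.20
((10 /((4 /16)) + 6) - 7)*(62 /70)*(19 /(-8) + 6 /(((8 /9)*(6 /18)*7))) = 35061 /1960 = 17.89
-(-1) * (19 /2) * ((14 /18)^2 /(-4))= -931 /648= -1.44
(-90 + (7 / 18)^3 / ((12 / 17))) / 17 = -6292729 / 1189728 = -5.29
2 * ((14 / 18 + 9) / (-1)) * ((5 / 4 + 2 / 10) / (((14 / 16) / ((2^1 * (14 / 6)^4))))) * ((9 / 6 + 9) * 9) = -24509408 / 135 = -181551.17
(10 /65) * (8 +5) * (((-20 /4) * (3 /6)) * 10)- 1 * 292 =-342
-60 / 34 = -30 / 17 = -1.76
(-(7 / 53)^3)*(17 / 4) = -0.01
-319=-319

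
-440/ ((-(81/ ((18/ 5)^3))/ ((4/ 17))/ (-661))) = -16752384/ 425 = -39417.37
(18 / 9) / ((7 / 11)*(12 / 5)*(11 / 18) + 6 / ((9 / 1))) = 5 / 4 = 1.25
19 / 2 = 9.50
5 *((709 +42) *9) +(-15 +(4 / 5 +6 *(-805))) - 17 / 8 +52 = 29000.68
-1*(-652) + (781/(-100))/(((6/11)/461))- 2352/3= -4039651/600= -6732.75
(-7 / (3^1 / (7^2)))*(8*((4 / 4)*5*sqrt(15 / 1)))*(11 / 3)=-150920*sqrt(15) / 9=-64945.63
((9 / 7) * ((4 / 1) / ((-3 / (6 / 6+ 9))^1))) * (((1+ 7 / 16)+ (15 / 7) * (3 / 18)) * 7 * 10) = -15075 / 7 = -2153.57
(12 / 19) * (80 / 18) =160 / 57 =2.81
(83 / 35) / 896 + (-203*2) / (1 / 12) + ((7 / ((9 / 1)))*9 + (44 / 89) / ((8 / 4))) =-13577712293 / 2791040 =-4864.75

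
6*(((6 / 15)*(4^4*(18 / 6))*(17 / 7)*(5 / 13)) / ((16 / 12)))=117504 / 91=1291.25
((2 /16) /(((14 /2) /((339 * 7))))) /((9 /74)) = 4181 /12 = 348.42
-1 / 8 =-0.12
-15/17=-0.88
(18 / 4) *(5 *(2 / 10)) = 9 / 2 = 4.50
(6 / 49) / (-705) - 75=-863627 / 11515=-75.00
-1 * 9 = -9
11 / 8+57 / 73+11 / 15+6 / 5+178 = 1595101 / 8760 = 182.09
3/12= 1/4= 0.25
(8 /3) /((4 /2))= 4 /3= 1.33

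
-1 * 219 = -219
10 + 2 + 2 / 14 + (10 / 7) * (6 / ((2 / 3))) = 25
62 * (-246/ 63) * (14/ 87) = -10168/ 261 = -38.96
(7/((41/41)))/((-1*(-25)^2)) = -7/625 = -0.01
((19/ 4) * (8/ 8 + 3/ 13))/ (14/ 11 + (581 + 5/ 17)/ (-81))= -3553/ 3588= -0.99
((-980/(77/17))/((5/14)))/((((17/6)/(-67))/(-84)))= -1203368.73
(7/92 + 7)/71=651/6532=0.10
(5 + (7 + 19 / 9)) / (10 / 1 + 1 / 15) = 635 / 453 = 1.40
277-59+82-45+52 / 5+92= 1787 / 5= 357.40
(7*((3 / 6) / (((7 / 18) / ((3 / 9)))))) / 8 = 3 / 8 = 0.38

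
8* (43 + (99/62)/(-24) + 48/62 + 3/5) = 109883/310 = 354.46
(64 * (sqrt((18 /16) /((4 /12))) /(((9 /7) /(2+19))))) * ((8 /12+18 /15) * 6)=43904 * sqrt(6) /5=21508.48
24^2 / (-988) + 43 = 10477 / 247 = 42.42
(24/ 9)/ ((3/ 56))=448/ 9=49.78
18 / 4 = 9 / 2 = 4.50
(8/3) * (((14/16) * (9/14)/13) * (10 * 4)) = 60/13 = 4.62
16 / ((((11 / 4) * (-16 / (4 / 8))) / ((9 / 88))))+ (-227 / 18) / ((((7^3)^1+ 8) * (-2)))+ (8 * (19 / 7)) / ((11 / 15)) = 79226033 / 2675673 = 29.61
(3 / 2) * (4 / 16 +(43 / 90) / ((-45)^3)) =4100539 / 10935000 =0.37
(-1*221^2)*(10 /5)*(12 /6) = -195364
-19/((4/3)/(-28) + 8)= -399/167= -2.39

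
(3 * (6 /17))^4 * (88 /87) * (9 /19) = 27713664 /46020071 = 0.60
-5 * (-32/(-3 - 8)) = -160/11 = -14.55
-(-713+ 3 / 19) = 13544 / 19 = 712.84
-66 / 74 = -33 / 37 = -0.89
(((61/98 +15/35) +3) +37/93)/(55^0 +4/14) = 40547/11718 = 3.46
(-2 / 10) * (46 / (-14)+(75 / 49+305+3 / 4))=-59583 / 980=-60.80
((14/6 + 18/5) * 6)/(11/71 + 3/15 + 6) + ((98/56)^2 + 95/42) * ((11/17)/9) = 14460211/2416176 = 5.98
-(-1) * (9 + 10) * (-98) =-1862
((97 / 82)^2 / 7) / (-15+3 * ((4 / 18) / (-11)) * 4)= -0.01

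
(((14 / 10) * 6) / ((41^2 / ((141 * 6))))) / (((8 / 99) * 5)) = 879417 / 84050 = 10.46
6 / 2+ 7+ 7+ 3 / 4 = 71 / 4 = 17.75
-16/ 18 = -8/ 9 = -0.89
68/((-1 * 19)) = -68/19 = -3.58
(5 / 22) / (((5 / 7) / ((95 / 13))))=665 / 286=2.33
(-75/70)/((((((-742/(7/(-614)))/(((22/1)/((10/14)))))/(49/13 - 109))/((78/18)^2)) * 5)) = 16302/81355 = 0.20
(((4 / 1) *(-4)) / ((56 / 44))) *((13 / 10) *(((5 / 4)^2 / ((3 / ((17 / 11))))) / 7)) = -1105 / 588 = -1.88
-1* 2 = -2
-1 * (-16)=16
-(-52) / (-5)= -52 / 5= -10.40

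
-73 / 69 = -1.06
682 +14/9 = 6152/9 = 683.56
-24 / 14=-12 / 7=-1.71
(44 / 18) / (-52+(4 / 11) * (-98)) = -121 / 4338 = -0.03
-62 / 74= -31 / 37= -0.84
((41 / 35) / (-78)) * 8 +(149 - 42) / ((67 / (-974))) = -142268558 / 91455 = -1555.61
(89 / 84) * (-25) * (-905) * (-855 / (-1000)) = 4591065 / 224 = 20495.83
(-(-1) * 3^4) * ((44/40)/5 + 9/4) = 20007/100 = 200.07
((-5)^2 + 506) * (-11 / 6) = -1947 / 2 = -973.50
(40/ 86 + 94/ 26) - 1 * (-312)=316.08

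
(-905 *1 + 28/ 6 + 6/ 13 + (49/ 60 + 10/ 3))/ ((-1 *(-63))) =-99809/ 7020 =-14.22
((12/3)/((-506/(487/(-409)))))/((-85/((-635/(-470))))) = -61849/413390615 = -0.00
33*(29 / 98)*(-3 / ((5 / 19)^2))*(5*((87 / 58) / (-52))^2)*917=-1221952149 / 757120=-1613.95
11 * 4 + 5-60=-11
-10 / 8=-1.25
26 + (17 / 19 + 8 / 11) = 5773 / 209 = 27.62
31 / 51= 0.61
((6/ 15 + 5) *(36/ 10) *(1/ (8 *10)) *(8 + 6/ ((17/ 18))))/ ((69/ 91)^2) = 13638807/ 2248250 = 6.07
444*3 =1332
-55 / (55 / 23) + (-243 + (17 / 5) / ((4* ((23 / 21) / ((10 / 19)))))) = -232127 / 874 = -265.59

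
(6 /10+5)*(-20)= -112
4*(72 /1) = 288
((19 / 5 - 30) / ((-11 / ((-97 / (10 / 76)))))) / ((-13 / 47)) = 22694702 / 3575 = 6348.17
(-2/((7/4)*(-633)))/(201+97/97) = 4/447531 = 0.00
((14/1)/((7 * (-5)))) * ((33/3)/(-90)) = 11/225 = 0.05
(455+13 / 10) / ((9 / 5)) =507 / 2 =253.50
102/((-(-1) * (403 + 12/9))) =306/1213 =0.25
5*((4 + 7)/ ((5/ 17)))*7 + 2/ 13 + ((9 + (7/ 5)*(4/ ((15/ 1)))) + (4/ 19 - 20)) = 24059116/ 18525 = 1298.74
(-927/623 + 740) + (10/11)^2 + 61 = 60331916/75383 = 800.34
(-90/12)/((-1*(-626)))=-15/1252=-0.01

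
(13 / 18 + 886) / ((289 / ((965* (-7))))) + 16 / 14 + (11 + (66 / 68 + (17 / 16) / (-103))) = -621492728047 / 30005136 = -20712.88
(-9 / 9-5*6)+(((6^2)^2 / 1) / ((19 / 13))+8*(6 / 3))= 16563 / 19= 871.74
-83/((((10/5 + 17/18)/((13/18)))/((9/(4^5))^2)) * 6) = -29133/111149056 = -0.00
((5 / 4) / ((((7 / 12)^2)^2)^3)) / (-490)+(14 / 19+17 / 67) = -563535188966147 / 863377971736777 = -0.65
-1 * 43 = -43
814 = 814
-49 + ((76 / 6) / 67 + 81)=6470 / 201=32.19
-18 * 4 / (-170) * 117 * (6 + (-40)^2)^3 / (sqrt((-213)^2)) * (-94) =-546677984039616 / 6035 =-90584587247.66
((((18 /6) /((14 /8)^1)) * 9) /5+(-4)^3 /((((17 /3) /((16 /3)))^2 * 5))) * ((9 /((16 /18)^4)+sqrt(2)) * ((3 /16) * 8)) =-3696880743 /20715520- 125214 * sqrt(2) /10115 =-195.97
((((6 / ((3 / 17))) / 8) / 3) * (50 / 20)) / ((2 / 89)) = 7565 / 48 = 157.60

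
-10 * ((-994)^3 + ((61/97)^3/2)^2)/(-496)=-16361365797639543474915/826308228889568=-19800560.16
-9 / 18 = -1 / 2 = -0.50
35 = 35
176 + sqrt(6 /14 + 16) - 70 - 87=sqrt(805) /7 + 19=23.05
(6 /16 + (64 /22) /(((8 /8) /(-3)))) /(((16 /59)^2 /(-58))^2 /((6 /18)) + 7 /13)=-97372144242555 /6277527800104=-15.51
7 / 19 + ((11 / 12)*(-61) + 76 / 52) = -160313 / 2964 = -54.09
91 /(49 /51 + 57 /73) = 338793 /6484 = 52.25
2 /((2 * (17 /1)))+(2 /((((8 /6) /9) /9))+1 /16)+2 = 33625 /272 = 123.62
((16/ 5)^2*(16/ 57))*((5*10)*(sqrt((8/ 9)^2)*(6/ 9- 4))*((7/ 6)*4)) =-9175040/ 4617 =-1987.23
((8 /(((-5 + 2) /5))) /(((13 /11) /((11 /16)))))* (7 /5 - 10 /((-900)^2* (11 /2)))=-6860689 /631800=-10.86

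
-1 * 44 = -44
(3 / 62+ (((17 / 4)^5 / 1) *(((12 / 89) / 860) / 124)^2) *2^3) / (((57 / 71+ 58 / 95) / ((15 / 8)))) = 141115007073121911 / 2198314600888352768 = 0.06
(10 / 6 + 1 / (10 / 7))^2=5041 / 900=5.60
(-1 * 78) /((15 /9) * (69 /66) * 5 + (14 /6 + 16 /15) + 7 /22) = -12870 /2051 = -6.27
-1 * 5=-5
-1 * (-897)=897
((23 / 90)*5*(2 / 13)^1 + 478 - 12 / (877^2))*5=215159985085 / 89988093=2390.98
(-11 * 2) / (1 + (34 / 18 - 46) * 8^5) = 198 / 13008887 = 0.00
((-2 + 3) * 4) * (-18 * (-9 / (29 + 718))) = 72 / 83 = 0.87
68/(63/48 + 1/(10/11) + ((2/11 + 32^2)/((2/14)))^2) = 658240/497537226873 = 0.00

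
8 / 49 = 0.16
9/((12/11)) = 33/4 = 8.25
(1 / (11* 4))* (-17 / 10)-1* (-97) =96.96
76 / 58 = 38 / 29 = 1.31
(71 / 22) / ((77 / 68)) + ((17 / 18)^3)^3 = 579283258341311 / 168010318941696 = 3.45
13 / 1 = 13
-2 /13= -0.15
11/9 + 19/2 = 193/18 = 10.72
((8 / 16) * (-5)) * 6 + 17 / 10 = -13.30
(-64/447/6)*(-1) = 32/1341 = 0.02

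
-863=-863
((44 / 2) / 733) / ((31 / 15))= 330 / 22723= 0.01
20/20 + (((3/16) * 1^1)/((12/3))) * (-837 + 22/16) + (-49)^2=1209769/512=2362.83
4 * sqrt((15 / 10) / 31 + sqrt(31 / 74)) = 2 * sqrt(254634 + 71114 * sqrt(2294)) / 1147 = 3.34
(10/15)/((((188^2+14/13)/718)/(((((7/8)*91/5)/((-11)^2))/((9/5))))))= 2972879/3002281524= 0.00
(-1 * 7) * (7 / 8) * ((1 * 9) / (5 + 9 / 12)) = -441 / 46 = -9.59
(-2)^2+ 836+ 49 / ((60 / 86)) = 27307 / 30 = 910.23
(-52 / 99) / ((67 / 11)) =-52 / 603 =-0.09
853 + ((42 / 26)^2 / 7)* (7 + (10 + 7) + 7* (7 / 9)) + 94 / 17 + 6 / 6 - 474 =1139161 / 2873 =396.51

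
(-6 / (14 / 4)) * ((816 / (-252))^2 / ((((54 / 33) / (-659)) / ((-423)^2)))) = 444265809504 / 343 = 1295235596.22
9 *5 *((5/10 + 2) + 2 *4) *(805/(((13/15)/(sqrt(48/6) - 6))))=-1391939.29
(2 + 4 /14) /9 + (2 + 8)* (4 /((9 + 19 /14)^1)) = 7520 /1827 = 4.12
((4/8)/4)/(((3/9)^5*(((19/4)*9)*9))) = 3/38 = 0.08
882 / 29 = 30.41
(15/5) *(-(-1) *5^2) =75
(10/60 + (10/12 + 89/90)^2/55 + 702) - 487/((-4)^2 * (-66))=2504380793/3564000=702.69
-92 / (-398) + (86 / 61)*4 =71262 / 12139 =5.87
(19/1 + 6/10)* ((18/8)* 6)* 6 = 7938/5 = 1587.60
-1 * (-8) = 8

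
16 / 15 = 1.07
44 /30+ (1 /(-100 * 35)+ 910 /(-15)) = -207201 /3500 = -59.20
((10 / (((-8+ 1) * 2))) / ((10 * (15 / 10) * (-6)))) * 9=1 / 14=0.07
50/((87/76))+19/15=6517/145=44.94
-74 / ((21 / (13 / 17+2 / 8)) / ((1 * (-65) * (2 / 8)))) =55315 / 952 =58.10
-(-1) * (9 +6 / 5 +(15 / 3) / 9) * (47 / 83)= 22748 / 3735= 6.09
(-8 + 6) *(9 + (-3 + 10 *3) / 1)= -72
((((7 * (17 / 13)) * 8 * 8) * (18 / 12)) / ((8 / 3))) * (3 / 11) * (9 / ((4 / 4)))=115668 / 143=808.87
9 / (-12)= -3 / 4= -0.75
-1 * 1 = -1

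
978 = 978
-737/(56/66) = -24321/28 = -868.61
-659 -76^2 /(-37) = -18607 /37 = -502.89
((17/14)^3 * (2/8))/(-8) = -4913/87808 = -0.06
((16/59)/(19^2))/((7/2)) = 32/149093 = 0.00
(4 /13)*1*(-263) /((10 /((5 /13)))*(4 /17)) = -4471 /338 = -13.23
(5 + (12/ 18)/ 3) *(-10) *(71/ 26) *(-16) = 266960/ 117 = 2281.71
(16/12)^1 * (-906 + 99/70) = -42214/35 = -1206.11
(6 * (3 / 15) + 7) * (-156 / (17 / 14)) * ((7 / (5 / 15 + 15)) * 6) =-2885.56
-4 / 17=-0.24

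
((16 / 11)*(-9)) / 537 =-48 / 1969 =-0.02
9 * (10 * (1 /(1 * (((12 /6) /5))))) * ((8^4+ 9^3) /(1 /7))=7599375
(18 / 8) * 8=18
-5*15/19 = -75/19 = -3.95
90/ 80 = 9/ 8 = 1.12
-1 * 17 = -17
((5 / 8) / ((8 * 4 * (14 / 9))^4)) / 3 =10935 / 322256764928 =0.00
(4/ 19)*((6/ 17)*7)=168/ 323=0.52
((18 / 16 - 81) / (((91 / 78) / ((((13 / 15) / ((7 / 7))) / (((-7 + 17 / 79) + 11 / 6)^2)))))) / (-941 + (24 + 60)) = 0.00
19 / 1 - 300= -281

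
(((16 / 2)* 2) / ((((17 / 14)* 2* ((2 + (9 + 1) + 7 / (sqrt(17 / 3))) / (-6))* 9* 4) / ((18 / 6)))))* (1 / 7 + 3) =-704 / 767 + 1232* sqrt(51) / 39117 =-0.69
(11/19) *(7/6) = 77/114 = 0.68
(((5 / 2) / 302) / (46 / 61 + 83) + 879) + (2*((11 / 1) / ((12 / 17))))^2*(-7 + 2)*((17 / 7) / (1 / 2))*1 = -1471743700561 / 64802556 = -22711.20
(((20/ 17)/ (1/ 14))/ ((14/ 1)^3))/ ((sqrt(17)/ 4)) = 20 * sqrt(17)/ 14161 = 0.01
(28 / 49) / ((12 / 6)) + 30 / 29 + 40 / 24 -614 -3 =-373934 / 609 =-614.01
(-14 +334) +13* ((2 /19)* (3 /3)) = 321.37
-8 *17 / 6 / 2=-34 / 3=-11.33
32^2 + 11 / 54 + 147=63245 / 54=1171.20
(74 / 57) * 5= 370 / 57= 6.49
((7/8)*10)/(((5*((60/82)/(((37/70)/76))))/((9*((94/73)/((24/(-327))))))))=-23314773/8876800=-2.63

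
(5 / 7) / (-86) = -5 / 602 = -0.01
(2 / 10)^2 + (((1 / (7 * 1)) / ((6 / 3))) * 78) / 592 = 0.05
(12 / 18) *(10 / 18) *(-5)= -1.85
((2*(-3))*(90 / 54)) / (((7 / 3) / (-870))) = 26100 / 7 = 3728.57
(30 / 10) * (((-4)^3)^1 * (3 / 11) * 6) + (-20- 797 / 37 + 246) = -44657 / 407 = -109.72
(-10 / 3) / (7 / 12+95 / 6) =-40 / 197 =-0.20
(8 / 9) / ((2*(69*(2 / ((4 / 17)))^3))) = 32 / 3050973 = 0.00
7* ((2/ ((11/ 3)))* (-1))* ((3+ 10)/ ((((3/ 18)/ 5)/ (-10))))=163800/ 11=14890.91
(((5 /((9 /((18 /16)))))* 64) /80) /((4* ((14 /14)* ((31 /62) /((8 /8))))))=1 /4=0.25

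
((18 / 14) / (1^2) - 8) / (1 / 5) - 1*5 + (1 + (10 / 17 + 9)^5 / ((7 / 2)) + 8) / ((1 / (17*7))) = 1611494244869 / 584647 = 2756354.25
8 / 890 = 0.01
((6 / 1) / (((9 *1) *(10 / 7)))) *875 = 1225 / 3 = 408.33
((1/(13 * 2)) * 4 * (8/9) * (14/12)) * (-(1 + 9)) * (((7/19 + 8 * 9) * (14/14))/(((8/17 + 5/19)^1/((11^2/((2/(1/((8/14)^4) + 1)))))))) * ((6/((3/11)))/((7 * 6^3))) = -413324580625/287494272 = -1437.68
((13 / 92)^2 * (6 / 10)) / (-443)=-507 / 18747760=-0.00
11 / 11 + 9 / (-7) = -2 / 7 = -0.29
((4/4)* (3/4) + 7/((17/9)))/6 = 101/136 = 0.74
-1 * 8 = -8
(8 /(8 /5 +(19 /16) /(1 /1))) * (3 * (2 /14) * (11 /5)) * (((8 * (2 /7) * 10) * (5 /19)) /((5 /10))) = 6758400 /207613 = 32.55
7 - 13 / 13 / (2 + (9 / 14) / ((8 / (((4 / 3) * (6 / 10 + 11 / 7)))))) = 3584 / 547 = 6.55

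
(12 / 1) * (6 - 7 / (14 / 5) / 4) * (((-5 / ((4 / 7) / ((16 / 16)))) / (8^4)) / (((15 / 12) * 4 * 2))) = -903 / 65536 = -0.01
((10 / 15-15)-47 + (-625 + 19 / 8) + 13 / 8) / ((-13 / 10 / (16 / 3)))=327520 / 117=2799.32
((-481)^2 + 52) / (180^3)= 231413 / 5832000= 0.04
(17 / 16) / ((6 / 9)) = 51 / 32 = 1.59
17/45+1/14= 283/630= 0.45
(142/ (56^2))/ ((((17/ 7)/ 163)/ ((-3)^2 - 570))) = -381909/ 224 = -1704.95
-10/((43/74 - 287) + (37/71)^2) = 3730340/106742689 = 0.03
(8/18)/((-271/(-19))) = 76/2439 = 0.03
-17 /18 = -0.94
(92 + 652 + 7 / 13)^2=93683041 / 169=554337.52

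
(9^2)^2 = 6561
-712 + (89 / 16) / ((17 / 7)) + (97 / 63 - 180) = -15219679 / 17136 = -888.17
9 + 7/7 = 10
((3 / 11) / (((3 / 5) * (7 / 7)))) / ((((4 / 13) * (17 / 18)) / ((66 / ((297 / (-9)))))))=-585 / 187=-3.13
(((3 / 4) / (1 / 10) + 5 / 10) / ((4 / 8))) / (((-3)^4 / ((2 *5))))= 160 / 81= 1.98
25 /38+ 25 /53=2275 /2014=1.13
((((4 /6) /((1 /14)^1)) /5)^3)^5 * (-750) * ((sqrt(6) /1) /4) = -2548827677619195478016 * sqrt(6) /1167717041015625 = -5346609.69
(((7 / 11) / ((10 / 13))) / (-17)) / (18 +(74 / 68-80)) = 91 / 113905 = 0.00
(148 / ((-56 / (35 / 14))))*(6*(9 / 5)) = -999 / 14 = -71.36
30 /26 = 15 /13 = 1.15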